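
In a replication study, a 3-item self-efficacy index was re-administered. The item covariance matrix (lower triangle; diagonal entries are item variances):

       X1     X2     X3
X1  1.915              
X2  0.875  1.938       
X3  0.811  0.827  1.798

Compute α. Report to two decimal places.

α = 0.71

ΣVar(i) = 1.915 + 1.938 + 1.798 = 5.651
Sum of the distinct covariances = 2.513
total variance = 5.651 + 2 × 2.513 = 10.677
α = (k/(k−1))·(1 − ΣVar(i)/total variance) = (3/2)·(1 − 5.651/10.677) = 0.71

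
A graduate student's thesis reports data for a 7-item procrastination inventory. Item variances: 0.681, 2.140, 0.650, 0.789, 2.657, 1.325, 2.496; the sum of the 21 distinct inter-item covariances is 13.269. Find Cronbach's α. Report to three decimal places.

sum of item variances = 0.681 + 2.140 + 0.650 + 0.789 + 2.657 + 1.325 + 2.496 = 10.738
Sum of distinct covariances = 13.269
σ²_total = sum of item variances + 2·Σcov = 10.738 + 2 × 13.269 = 37.276
α = (7/6)·(1 − 10.738/37.276) = 0.831

Cronbach's α = 0.831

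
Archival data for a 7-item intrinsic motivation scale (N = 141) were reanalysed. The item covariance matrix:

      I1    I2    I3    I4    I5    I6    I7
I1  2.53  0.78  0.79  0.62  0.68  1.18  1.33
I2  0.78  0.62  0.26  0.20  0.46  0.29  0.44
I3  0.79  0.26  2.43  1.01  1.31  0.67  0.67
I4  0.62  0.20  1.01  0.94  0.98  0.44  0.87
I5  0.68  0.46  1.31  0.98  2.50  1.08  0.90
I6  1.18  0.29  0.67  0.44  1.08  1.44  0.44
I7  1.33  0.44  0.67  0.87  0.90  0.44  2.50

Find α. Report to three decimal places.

Σσᵢ² = 2.53 + 0.62 + 2.43 + 0.94 + 2.50 + 1.44 + 2.50 = 12.96
Sum of off-diagonal covariances = 15.40
total variance = 12.96 + 2 × 15.40 = 43.76
α = (k/(k−1))·(1 − Σσᵢ²/total variance) = (7/6)·(1 − 12.96/43.76) = 0.821

α = 0.821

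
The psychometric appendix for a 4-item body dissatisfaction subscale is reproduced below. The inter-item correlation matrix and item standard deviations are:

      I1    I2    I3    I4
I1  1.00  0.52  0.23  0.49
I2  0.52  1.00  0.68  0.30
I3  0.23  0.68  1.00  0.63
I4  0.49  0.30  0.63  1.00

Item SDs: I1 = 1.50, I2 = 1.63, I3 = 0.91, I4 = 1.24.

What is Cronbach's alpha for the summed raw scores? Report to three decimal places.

Cronbach's alpha = 0.760

Σσ²ᵢ = 1.50² + 1.63² + 0.91² + 1.24² = 7.2726
Covariances σ_ij = r_ij · s_i · s_j:
  σ(I1,I2) = 0.52 × 1.50 × 1.63 = 1.2714
  σ(I1,I3) = 0.23 × 1.50 × 0.91 = 0.3140
  σ(I1,I4) = 0.49 × 1.50 × 1.24 = 0.9114
  σ(I2,I3) = 0.68 × 1.63 × 0.91 = 1.0086
  σ(I2,I4) = 0.30 × 1.63 × 1.24 = 0.6064
  σ(I3,I4) = 0.63 × 0.91 × 1.24 = 0.7109
σ²_T = Σσ²ᵢ + 2·Σσ_ij = 7.2726 + 2 × 4.8227 = 16.9180
α = (4/3)·(1 − 7.2726/16.9180) = 0.760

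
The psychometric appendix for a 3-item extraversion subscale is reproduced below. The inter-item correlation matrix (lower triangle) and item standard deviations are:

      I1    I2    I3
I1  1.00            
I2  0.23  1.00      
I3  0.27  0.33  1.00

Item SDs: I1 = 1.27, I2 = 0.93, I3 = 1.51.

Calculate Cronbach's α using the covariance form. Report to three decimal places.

Σσ²ᵢ = 1.27² + 0.93² + 1.51² = 4.7579
Covariances σ_ij = r_ij · s_i · s_j:
  σ(I1,I2) = 0.23 × 1.27 × 0.93 = 0.2717
  σ(I1,I3) = 0.27 × 1.27 × 1.51 = 0.5178
  σ(I2,I3) = 0.33 × 0.93 × 1.51 = 0.4634
σ²_T = Σσ²ᵢ + 2·Σσ_ij = 4.7579 + 2 × 1.2529 = 7.2637
α = (3/2)·(1 − 4.7579/7.2637) = 0.517

Cronbach's α = 0.517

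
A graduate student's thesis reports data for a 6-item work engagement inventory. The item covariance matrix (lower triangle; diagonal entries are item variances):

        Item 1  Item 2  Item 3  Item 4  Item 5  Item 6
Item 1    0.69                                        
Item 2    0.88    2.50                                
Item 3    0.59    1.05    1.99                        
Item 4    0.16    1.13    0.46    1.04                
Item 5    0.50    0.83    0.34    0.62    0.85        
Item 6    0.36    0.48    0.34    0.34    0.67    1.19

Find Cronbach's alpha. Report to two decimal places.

Cronbach's alpha = 0.82

sum of item variances = 0.69 + 2.50 + 1.99 + 1.04 + 0.85 + 1.19 = 8.26
Σ_{i<j} σ_ij = 8.75
σ²_total = 8.26 + 2 × 8.75 = 25.76
α = (k/(k−1))·(1 − sum of item variances/σ²_total) = (6/5)·(1 − 8.26/25.76) = 0.82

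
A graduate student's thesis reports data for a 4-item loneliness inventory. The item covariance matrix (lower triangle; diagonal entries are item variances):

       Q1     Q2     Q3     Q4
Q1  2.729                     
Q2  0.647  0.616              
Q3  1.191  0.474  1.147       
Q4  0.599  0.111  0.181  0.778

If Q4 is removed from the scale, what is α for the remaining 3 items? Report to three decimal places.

α = 0.761

Remaining items: Q1, Q2, Q3 (k = 3).
Σσᵢ² = 2.729 + 0.616 + 1.147 = 4.492
σ²_total = 4.492 + 2 × 2.312 = 9.116
α (item deleted) = (3/2)·(1 − 4.492/9.116) = 0.761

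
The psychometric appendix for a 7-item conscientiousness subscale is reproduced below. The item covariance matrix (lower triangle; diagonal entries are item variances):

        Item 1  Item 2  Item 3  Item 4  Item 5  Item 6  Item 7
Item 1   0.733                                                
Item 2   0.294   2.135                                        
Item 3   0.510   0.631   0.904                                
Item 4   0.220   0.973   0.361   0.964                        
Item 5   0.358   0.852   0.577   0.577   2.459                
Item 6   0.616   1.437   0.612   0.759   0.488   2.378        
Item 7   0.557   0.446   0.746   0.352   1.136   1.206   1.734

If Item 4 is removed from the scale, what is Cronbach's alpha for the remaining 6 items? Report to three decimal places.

Cronbach's alpha = 0.803

Remaining items: Item 1, Item 2, Item 3, Item 5, Item 6, Item 7 (k = 6).
ΣVar(i) = 0.733 + 2.135 + 0.904 + 2.459 + 2.378 + 1.734 = 10.343
σ²_total = 10.343 + 2 × 10.466 = 31.275
α (item deleted) = (6/5)·(1 − 10.343/31.275) = 0.803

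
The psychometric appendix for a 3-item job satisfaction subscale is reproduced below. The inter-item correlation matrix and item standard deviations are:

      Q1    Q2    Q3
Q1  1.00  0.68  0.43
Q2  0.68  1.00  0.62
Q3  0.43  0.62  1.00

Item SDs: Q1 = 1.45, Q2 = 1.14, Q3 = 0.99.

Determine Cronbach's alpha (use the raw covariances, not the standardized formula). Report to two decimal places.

α = 0.79

Σσ²ᵢ = 1.45² + 1.14² + 0.99² = 4.3822
Covariances σ_ij = r_ij · s_i · s_j:
  σ(Q1,Q2) = 0.68 × 1.45 × 1.14 = 1.1240
  σ(Q1,Q3) = 0.43 × 1.45 × 0.99 = 0.6173
  σ(Q2,Q3) = 0.62 × 1.14 × 0.99 = 0.6997
σ²_T = Σσ²ᵢ + 2·Σσ_ij = 4.3822 + 2 × 2.4410 = 9.2642
α = (3/2)·(1 − 4.3822/9.2642) = 0.79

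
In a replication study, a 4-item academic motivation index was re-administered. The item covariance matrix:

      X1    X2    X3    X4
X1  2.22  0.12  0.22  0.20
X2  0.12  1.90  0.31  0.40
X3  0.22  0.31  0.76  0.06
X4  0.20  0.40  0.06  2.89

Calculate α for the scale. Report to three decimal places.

α = 0.336

Σσ²ᵢ = 2.22 + 1.90 + 0.76 + 2.89 = 7.77
Sum of the distinct covariances = 1.31
total variance = 7.77 + 2 × 1.31 = 10.39
α = (k/(k−1))·(1 − Σσ²ᵢ/total variance) = (4/3)·(1 − 7.77/10.39) = 0.336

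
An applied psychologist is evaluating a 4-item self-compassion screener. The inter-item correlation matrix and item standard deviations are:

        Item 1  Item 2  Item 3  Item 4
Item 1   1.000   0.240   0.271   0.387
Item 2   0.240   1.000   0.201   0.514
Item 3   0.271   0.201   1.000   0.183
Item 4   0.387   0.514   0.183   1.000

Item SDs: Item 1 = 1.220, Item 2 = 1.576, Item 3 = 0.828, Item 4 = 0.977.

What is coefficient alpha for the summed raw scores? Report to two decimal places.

α = 0.61

Σσ²ᵢ = 1.220² + 1.576² + 0.828² + 0.977² = 5.6123
Covariances σ_ij = r_ij · s_i · s_j:
  σ(Item 1,Item 2) = 0.240 × 1.220 × 1.576 = 0.4615
  σ(Item 1,Item 3) = 0.271 × 1.220 × 0.828 = 0.2738
  σ(Item 1,Item 4) = 0.387 × 1.220 × 0.977 = 0.4613
  σ(Item 2,Item 3) = 0.201 × 1.576 × 0.828 = 0.2623
  σ(Item 2,Item 4) = 0.514 × 1.576 × 0.977 = 0.7914
  σ(Item 3,Item 4) = 0.183 × 0.828 × 0.977 = 0.1480
σ²_T = Σσ²ᵢ + 2·Σσ_ij = 5.6123 + 2 × 2.3983 = 10.4089
α = (4/3)·(1 − 5.6123/10.4089) = 0.61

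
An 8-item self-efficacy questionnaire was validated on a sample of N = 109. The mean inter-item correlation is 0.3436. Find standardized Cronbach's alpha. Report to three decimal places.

Standardized α = k·r̄ / (1 + (k−1)·r̄) = 8 × 0.3436 / (1 + 7 × 0.3436)
  = 2.7488 / 3.4052 = 0.807

standardized Cronbach's alpha = 0.807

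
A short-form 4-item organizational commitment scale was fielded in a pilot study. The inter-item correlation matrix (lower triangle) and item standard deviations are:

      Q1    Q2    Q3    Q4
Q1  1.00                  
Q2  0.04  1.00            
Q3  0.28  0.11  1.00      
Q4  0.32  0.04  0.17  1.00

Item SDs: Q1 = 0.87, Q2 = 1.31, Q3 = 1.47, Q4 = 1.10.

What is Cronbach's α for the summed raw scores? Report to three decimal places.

α = 0.400

Σσ²ᵢ = 0.87² + 1.31² + 1.47² + 1.10² = 5.8439
Covariances σ_ij = r_ij · s_i · s_j:
  σ(Q1,Q2) = 0.04 × 0.87 × 1.31 = 0.0456
  σ(Q1,Q3) = 0.28 × 0.87 × 1.47 = 0.3581
  σ(Q1,Q4) = 0.32 × 0.87 × 1.10 = 0.3062
  σ(Q2,Q3) = 0.11 × 1.31 × 1.47 = 0.2118
  σ(Q2,Q4) = 0.04 × 1.31 × 1.10 = 0.0576
  σ(Q3,Q4) = 0.17 × 1.47 × 1.10 = 0.2749
σ²_T = Σσ²ᵢ + 2·Σσ_ij = 5.8439 + 2 × 1.2542 = 8.3523
α = (4/3)·(1 − 5.8439/8.3523) = 0.400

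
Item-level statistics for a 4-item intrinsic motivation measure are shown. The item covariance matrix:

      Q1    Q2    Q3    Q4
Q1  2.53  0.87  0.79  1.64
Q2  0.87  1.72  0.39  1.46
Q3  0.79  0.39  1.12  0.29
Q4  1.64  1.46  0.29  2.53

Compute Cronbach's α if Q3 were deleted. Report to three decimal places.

Cronbach's α = 0.809

Remaining items: Q1, Q2, Q4 (k = 3).
Σσ²ᵢ = 2.53 + 1.72 + 2.53 = 6.78
σ²_T = 6.78 + 2 × 3.97 = 14.72
α (item deleted) = (3/2)·(1 − 6.78/14.72) = 0.809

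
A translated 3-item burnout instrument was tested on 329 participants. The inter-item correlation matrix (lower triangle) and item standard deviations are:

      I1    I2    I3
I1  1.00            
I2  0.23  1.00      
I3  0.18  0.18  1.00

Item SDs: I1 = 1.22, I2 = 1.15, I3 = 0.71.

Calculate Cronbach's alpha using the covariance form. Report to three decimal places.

Σσ²ᵢ = 1.22² + 1.15² + 0.71² = 3.3150
Covariances σ_ij = r_ij · s_i · s_j:
  σ(I1,I2) = 0.23 × 1.22 × 1.15 = 0.3227
  σ(I1,I3) = 0.18 × 1.22 × 0.71 = 0.1559
  σ(I2,I3) = 0.18 × 1.15 × 0.71 = 0.1470
σ²_T = Σσ²ᵢ + 2·Σσ_ij = 3.3150 + 2 × 0.6256 = 4.5662
α = (3/2)·(1 − 3.3150/4.5662) = 0.411

α = 0.411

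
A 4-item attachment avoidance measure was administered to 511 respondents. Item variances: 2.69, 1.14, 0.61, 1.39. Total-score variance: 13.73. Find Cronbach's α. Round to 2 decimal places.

α = 0.77

Σσᵢ² = 2.69 + 1.14 + 0.61 + 1.39 = 5.83
α = (k/(k−1))·(1 − Σσᵢ²/Var(T)) = (4/3)·(1 − 5.83/13.73) = 0.77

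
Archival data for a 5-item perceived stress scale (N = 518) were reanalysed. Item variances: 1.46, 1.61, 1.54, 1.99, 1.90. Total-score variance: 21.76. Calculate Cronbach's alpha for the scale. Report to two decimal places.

ΣVar(i) = 1.46 + 1.61 + 1.54 + 1.99 + 1.90 = 8.50
α = (k/(k−1))·(1 − ΣVar(i)/σ²_total) = (5/4)·(1 − 8.50/21.76) = 0.76

α = 0.76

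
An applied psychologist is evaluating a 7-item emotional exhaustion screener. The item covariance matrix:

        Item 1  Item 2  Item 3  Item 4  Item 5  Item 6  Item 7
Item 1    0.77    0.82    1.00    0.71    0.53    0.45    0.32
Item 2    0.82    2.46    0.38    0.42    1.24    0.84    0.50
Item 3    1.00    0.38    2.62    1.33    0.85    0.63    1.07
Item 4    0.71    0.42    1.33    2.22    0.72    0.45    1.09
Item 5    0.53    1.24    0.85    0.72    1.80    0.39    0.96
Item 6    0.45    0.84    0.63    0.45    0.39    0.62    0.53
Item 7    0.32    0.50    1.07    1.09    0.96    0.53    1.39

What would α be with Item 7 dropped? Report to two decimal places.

Remaining items: Item 1, Item 2, Item 3, Item 4, Item 5, Item 6 (k = 6).
ΣVar(i) = 0.77 + 2.46 + 2.62 + 2.22 + 1.80 + 0.62 = 10.49
total variance = 10.49 + 2 × 10.76 = 32.01
α (item deleted) = (6/5)·(1 − 10.49/32.01) = 0.81

α = 0.81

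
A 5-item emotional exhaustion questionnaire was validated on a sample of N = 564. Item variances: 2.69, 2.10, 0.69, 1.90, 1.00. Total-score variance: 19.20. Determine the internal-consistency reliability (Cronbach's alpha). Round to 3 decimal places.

Σσ²ᵢ = 2.69 + 2.10 + 0.69 + 1.90 + 1.00 = 8.38
α = (k/(k−1))·(1 − Σσ²ᵢ/Var(T)) = (5/4)·(1 − 8.38/19.20) = 0.704

α = 0.704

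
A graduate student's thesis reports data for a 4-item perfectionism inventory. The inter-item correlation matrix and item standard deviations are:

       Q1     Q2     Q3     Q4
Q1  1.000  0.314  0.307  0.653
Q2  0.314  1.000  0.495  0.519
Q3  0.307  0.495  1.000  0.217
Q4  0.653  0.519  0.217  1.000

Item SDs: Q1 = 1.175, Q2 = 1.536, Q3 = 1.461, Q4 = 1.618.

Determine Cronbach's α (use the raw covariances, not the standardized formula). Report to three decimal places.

Σσ²ᵢ = 1.175² + 1.536² + 1.461² + 1.618² = 8.4924
Covariances σ_ij = r_ij · s_i · s_j:
  σ(Q1,Q2) = 0.314 × 1.175 × 1.536 = 0.5667
  σ(Q1,Q3) = 0.307 × 1.175 × 1.461 = 0.5270
  σ(Q1,Q4) = 0.653 × 1.175 × 1.618 = 1.2415
  σ(Q2,Q3) = 0.495 × 1.536 × 1.461 = 1.1108
  σ(Q2,Q4) = 0.519 × 1.536 × 1.618 = 1.2898
  σ(Q3,Q4) = 0.217 × 1.461 × 1.618 = 0.5130
σ²_T = Σσ²ᵢ + 2·Σσ_ij = 8.4924 + 2 × 5.2488 = 18.9900
α = (4/3)·(1 − 8.4924/18.9900) = 0.737

α = 0.737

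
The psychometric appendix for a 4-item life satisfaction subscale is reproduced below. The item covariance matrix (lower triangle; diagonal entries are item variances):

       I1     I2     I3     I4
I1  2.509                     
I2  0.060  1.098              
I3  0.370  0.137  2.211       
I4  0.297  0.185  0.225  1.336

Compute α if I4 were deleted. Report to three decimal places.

α = 0.245

Remaining items: I1, I2, I3 (k = 3).
ΣVar(i) = 2.509 + 1.098 + 2.211 = 5.818
σ²_T = 5.818 + 2 × 0.567 = 6.952
α (item deleted) = (3/2)·(1 − 5.818/6.952) = 0.245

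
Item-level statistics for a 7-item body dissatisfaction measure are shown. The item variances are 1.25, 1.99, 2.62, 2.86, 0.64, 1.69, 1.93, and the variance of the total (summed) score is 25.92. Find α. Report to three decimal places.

Σσ²ᵢ = 1.25 + 1.99 + 2.62 + 2.86 + 0.64 + 1.69 + 1.93 = 12.98
α = (k/(k−1))·(1 − Σσ²ᵢ/σ²_T) = (7/6)·(1 − 12.98/25.92) = 0.582

α = 0.582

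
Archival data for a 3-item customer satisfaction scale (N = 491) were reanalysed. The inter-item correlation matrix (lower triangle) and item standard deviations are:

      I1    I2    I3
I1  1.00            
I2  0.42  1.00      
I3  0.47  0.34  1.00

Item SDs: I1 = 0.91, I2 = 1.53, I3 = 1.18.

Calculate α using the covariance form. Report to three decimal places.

α = 0.641

Σσ²ᵢ = 0.91² + 1.53² + 1.18² = 4.5614
Covariances σ_ij = r_ij · s_i · s_j:
  σ(I1,I2) = 0.42 × 0.91 × 1.53 = 0.5848
  σ(I1,I3) = 0.47 × 0.91 × 1.18 = 0.5047
  σ(I2,I3) = 0.34 × 1.53 × 1.18 = 0.6138
σ²_T = Σσ²ᵢ + 2·Σσ_ij = 4.5614 + 2 × 1.7033 = 7.9680
α = (3/2)·(1 − 4.5614/7.9680) = 0.641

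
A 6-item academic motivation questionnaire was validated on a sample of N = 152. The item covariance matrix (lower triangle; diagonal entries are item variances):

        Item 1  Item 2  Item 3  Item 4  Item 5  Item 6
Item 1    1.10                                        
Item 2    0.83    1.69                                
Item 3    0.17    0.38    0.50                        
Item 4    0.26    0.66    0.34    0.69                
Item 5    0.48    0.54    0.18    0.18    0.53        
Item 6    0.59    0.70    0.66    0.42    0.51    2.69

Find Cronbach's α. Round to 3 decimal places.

α = 0.789

ΣVar(i) = 1.10 + 1.69 + 0.50 + 0.69 + 0.53 + 2.69 = 7.20
Σ_{i<j} σ_ij = 6.90
total variance = 7.20 + 2 × 6.90 = 21.00
α = (k/(k−1))·(1 − ΣVar(i)/total variance) = (6/5)·(1 − 7.20/21.00) = 0.789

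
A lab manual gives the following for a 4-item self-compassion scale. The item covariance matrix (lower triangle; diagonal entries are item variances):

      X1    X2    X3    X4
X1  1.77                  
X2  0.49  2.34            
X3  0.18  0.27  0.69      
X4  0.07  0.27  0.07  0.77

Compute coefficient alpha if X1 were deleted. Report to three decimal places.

Remaining items: X2, X3, X4 (k = 3).
Σσᵢ² = 2.34 + 0.69 + 0.77 = 3.80
Var(T) = 3.80 + 2 × 0.61 = 5.02
α (item deleted) = (3/2)·(1 − 3.80/5.02) = 0.365

α = 0.365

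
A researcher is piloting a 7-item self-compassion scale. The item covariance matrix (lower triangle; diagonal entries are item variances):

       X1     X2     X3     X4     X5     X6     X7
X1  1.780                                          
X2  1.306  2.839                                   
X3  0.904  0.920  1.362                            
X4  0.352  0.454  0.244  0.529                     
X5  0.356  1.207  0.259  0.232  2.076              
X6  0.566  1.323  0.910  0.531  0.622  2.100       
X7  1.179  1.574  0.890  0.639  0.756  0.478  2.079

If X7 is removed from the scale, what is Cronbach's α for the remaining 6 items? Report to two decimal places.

α = 0.79

Remaining items: X1, X2, X3, X4, X5, X6 (k = 6).
sum of item variances = 1.780 + 2.839 + 1.362 + 0.529 + 2.076 + 2.100 = 10.686
σ²_T = 10.686 + 2 × 10.186 = 31.058
α (item deleted) = (6/5)·(1 − 10.686/31.058) = 0.79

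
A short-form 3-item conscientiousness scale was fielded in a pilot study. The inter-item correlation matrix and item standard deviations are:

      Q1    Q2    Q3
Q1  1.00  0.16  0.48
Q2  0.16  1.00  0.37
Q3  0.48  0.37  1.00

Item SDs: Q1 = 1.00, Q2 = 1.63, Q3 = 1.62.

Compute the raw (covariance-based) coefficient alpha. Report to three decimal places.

coefficient alpha = 0.586

Σσ²ᵢ = 1.00² + 1.63² + 1.62² = 6.2813
Covariances σ_ij = r_ij · s_i · s_j:
  σ(Q1,Q2) = 0.16 × 1.00 × 1.63 = 0.2608
  σ(Q1,Q3) = 0.48 × 1.00 × 1.62 = 0.7776
  σ(Q2,Q3) = 0.37 × 1.63 × 1.62 = 0.9770
σ²_T = Σσ²ᵢ + 2·Σσ_ij = 6.2813 + 2 × 2.0154 = 10.3121
α = (3/2)·(1 − 6.2813/10.3121) = 0.586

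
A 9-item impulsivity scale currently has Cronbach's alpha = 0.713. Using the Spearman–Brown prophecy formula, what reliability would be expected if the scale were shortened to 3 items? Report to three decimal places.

Length factor m = 3/9 = 0.3333
α' = m·α / (1 − (1−m)·α)
   = 3/9 × 0.713 / (1 − (1 − 3/9) × 0.713)
   = 0.2377 / 0.5247 = 0.453

predicted reliability = 0.453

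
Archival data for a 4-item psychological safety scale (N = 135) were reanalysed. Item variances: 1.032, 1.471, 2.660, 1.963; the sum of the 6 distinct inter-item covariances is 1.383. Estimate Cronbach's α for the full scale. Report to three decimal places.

Cronbach's α = 0.373

sum of item variances = 1.032 + 1.471 + 2.660 + 1.963 = 7.126
Sum of distinct covariances = 1.383
total variance = sum of item variances + 2·Σcov = 7.126 + 2 × 1.383 = 9.892
α = (4/3)·(1 − 7.126/9.892) = 0.373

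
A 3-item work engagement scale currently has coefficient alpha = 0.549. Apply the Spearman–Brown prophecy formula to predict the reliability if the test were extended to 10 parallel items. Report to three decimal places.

predicted reliability = 0.802

Length factor m = 10/3 = 3.3333
α' = m·α / (1 + (m−1)·α)
   = 10/3 × 0.549 / (1 + (10/3 − 1) × 0.549)
   = 1.8300 / 2.2810 = 0.802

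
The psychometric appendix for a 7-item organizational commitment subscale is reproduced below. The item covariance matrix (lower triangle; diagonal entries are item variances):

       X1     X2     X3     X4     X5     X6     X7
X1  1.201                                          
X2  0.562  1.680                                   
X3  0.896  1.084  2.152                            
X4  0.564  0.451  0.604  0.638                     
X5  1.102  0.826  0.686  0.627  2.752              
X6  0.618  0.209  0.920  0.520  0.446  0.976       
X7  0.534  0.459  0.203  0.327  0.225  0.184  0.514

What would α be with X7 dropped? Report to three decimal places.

α = 0.819

Remaining items: X1, X2, X3, X4, X5, X6 (k = 6).
Σσ²ᵢ = 1.201 + 1.680 + 2.152 + 0.638 + 2.752 + 0.976 = 9.399
σ²_total = 9.399 + 2 × 10.115 = 29.629
α (item deleted) = (6/5)·(1 − 9.399/29.629) = 0.819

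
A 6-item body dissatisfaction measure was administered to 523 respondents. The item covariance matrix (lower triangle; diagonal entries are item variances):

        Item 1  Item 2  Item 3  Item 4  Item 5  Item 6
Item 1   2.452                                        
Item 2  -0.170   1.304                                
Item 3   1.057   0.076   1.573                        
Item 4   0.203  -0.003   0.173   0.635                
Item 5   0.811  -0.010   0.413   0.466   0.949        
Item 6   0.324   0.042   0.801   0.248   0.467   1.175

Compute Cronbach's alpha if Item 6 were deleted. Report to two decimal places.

Remaining items: Item 1, Item 2, Item 3, Item 4, Item 5 (k = 5).
Σσᵢ² = 2.452 + 1.304 + 1.573 + 0.635 + 0.949 = 6.913
σ²_total = 6.913 + 2 × 3.016 = 12.945
α (item deleted) = (5/4)·(1 − 6.913/12.945) = 0.58

Cronbach's alpha = 0.58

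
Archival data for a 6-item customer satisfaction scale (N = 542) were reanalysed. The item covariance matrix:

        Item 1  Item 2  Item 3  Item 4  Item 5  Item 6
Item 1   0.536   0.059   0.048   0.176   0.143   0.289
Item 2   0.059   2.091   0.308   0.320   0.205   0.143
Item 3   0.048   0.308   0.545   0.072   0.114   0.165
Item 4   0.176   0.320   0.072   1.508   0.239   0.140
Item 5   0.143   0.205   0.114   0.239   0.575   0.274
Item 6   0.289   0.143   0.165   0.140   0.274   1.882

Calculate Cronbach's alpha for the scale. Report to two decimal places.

α = 0.52

ΣVar(i) = 0.536 + 2.091 + 0.545 + 1.508 + 0.575 + 1.882 = 7.137
Sum of off-diagonal covariances = 2.695
σ²_total = 7.137 + 2 × 2.695 = 12.527
α = (k/(k−1))·(1 − ΣVar(i)/σ²_total) = (6/5)·(1 − 7.137/12.527) = 0.52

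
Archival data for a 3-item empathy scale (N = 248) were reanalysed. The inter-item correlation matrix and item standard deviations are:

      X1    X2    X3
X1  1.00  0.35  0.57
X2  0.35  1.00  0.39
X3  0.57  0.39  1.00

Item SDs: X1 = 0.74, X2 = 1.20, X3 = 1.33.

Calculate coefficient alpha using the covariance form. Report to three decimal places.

α = 0.665

Σσ²ᵢ = 0.74² + 1.20² + 1.33² = 3.7565
Covariances σ_ij = r_ij · s_i · s_j:
  σ(X1,X2) = 0.35 × 0.74 × 1.20 = 0.3108
  σ(X1,X3) = 0.57 × 0.74 × 1.33 = 0.5610
  σ(X2,X3) = 0.39 × 1.20 × 1.33 = 0.6224
σ²_T = Σσ²ᵢ + 2·Σσ_ij = 3.7565 + 2 × 1.4942 = 6.7449
α = (3/2)·(1 − 3.7565/6.7449) = 0.665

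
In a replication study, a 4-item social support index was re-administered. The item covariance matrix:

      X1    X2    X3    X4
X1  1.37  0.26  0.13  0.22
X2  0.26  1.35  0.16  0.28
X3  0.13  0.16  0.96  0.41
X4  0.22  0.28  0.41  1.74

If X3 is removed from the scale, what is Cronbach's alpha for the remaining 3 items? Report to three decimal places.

Remaining items: X1, X2, X4 (k = 3).
Σσᵢ² = 1.37 + 1.35 + 1.74 = 4.46
Var(T) = 4.46 + 2 × 0.76 = 5.98
α (item deleted) = (3/2)·(1 − 4.46/5.98) = 0.381

α = 0.381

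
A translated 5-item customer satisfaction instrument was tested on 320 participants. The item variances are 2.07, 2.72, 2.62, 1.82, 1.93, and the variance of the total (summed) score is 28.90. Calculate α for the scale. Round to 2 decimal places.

ΣVar(i) = 2.07 + 2.72 + 2.62 + 1.82 + 1.93 = 11.16
α = (k/(k−1))·(1 − ΣVar(i)/σ²_T) = (5/4)·(1 − 11.16/28.90) = 0.77

α = 0.77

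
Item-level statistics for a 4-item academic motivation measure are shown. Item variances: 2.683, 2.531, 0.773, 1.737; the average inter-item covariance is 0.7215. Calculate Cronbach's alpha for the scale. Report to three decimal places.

sum of item variances = 2.683 + 2.531 + 0.773 + 1.737 = 7.724
Sum of the 6 distinct covariances = 6 × 0.7215 = 4.3290
Var(T) = sum of item variances + 2·Σcov = 7.724 + 2 × 4.3290 = 16.3820
α = (4/3)·(1 − 7.724/16.3820) = 0.705

Cronbach's alpha = 0.705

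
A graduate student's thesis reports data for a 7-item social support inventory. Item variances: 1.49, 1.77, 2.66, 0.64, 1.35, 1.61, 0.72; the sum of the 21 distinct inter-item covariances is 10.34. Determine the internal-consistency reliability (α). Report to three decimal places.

sum of item variances = 1.49 + 1.77 + 2.66 + 0.64 + 1.35 + 1.61 + 0.72 = 10.24
Sum of distinct covariances = 10.34
Var(T) = sum of item variances + 2·Σcov = 10.24 + 2 × 10.34 = 30.92
α = (7/6)·(1 − 10.24/30.92) = 0.780

α = 0.780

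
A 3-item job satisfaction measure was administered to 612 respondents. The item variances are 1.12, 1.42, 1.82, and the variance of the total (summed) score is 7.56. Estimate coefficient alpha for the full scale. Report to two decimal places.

Σσ²ᵢ = 1.12 + 1.42 + 1.82 = 4.36
α = (k/(k−1))·(1 − Σσ²ᵢ/σ²_T) = (3/2)·(1 − 4.36/7.56) = 0.63

coefficient alpha = 0.63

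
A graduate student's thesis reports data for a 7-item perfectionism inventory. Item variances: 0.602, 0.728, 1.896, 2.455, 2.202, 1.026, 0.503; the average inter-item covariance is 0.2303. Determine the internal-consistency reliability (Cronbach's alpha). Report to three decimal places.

Σσ²ᵢ = 0.602 + 0.728 + 1.896 + 2.455 + 2.202 + 1.026 + 0.503 = 9.412
Sum of the 21 distinct covariances = 21 × 0.2303 = 4.8363
total variance = Σσ²ᵢ + 2·Σcov = 9.412 + 2 × 4.8363 = 19.0846
α = (7/6)·(1 − 9.412/19.0846) = 0.591

α = 0.591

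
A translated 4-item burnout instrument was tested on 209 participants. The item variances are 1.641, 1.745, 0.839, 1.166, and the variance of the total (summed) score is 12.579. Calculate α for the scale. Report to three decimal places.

α = 0.762

sum of item variances = 1.641 + 1.745 + 0.839 + 1.166 = 5.391
α = (k/(k−1))·(1 − sum of item variances/σ²_total) = (4/3)·(1 − 5.391/12.579) = 0.762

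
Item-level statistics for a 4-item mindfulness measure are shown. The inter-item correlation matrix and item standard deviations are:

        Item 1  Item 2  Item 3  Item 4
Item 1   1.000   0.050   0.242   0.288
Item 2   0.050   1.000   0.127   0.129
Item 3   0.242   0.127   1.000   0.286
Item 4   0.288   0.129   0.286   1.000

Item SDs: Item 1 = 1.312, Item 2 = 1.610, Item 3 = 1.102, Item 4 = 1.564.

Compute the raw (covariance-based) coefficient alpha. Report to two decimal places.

Σσ²ᵢ = 1.312² + 1.610² + 1.102² + 1.564² = 7.9739
Covariances σ_ij = r_ij · s_i · s_j:
  σ(Item 1,Item 2) = 0.050 × 1.312 × 1.610 = 0.1056
  σ(Item 1,Item 3) = 0.242 × 1.312 × 1.102 = 0.3499
  σ(Item 1,Item 4) = 0.288 × 1.312 × 1.564 = 0.5910
  σ(Item 2,Item 3) = 0.127 × 1.610 × 1.102 = 0.2253
  σ(Item 2,Item 4) = 0.129 × 1.610 × 1.564 = 0.3248
  σ(Item 3,Item 4) = 0.286 × 1.102 × 1.564 = 0.4929
σ²_T = Σσ²ᵢ + 2·Σσ_ij = 7.9739 + 2 × 2.0895 = 12.1529
α = (4/3)·(1 − 7.9739/12.1529) = 0.46

α = 0.46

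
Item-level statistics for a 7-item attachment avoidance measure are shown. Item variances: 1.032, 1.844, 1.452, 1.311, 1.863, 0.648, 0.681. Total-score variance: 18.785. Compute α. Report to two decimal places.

Σσ²ᵢ = 1.032 + 1.844 + 1.452 + 1.311 + 1.863 + 0.648 + 0.681 = 8.831
α = (k/(k−1))·(1 − Σσ²ᵢ/total variance) = (7/6)·(1 − 8.831/18.785) = 0.62

α = 0.62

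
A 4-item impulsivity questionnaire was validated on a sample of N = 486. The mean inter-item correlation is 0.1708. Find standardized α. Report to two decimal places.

α = 0.45

Standardized α = k·r̄ / (1 + (k−1)·r̄) = 4 × 0.1708 / (1 + 3 × 0.1708)
  = 0.6832 / 1.5124 = 0.45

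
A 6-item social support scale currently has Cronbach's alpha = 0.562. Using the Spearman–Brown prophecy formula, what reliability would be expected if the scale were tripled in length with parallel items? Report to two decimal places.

predicted reliability = 0.79

Length factor m = 3
α' = m·α / (1 + (m−1)·α)
   = 3 × 0.562 / (1 + (3 − 1) × 0.562)
   = 1.6860 / 2.1240 = 0.79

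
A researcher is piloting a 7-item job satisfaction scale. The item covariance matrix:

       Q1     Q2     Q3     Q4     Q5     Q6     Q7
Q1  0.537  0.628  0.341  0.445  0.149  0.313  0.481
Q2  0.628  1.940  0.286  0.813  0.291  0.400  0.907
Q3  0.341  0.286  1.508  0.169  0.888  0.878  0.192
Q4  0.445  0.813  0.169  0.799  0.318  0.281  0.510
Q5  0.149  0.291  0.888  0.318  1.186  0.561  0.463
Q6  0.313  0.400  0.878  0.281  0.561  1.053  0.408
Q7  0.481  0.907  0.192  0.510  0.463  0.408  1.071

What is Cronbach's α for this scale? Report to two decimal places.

sum of item variances = 0.537 + 1.940 + 1.508 + 0.799 + 1.186 + 1.053 + 1.071 = 8.094
Sum of the distinct covariances = 9.722
total variance = 8.094 + 2 × 9.722 = 27.538
α = (k/(k−1))·(1 − sum of item variances/total variance) = (7/6)·(1 − 8.094/27.538) = 0.82

Cronbach's α = 0.82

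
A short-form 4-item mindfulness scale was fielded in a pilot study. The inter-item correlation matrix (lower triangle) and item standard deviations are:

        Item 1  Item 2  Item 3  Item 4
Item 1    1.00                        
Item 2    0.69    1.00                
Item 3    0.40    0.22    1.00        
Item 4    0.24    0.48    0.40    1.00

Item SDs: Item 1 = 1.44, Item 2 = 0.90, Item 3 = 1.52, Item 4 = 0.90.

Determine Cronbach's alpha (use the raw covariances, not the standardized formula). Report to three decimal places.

Σσ²ᵢ = 1.44² + 0.90² + 1.52² + 0.90² = 6.0040
Covariances σ_ij = r_ij · s_i · s_j:
  σ(Item 1,Item 2) = 0.69 × 1.44 × 0.90 = 0.8942
  σ(Item 1,Item 3) = 0.40 × 1.44 × 1.52 = 0.8755
  σ(Item 1,Item 4) = 0.24 × 1.44 × 0.90 = 0.3110
  σ(Item 2,Item 3) = 0.22 × 0.90 × 1.52 = 0.3010
  σ(Item 2,Item 4) = 0.48 × 0.90 × 0.90 = 0.3888
  σ(Item 3,Item 4) = 0.40 × 1.52 × 0.90 = 0.5472
σ²_T = Σσ²ᵢ + 2·Σσ_ij = 6.0040 + 2 × 3.3177 = 12.6394
α = (4/3)·(1 − 6.0040/12.6394) = 0.700

α = 0.700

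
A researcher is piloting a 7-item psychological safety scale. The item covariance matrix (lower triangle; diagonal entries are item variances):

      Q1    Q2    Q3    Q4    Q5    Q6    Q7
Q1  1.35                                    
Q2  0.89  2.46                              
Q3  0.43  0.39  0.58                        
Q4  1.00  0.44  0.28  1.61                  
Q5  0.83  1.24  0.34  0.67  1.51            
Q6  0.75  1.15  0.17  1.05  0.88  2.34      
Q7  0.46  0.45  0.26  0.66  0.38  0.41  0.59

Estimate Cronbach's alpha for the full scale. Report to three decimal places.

Cronbach's alpha = 0.835

ΣVar(i) = 1.35 + 2.46 + 0.58 + 1.61 + 1.51 + 2.34 + 0.59 = 10.44
Sum of the distinct covariances = 13.13
σ²_T = 10.44 + 2 × 13.13 = 36.70
α = (k/(k−1))·(1 − ΣVar(i)/σ²_T) = (7/6)·(1 − 10.44/36.70) = 0.835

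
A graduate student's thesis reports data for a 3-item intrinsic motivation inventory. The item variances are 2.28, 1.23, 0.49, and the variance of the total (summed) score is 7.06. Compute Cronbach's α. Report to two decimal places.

α = 0.65

sum of item variances = 2.28 + 1.23 + 0.49 = 4.00
α = (k/(k−1))·(1 − sum of item variances/Var(T)) = (3/2)·(1 − 4.00/7.06) = 0.65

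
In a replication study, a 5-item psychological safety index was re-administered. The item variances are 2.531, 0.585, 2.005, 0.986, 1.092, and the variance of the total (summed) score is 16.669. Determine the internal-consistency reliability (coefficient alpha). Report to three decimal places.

Σσ²ᵢ = 2.531 + 0.585 + 2.005 + 0.986 + 1.092 = 7.199
α = (k/(k−1))·(1 − Σσ²ᵢ/Var(T)) = (5/4)·(1 − 7.199/16.669) = 0.710

coefficient alpha = 0.710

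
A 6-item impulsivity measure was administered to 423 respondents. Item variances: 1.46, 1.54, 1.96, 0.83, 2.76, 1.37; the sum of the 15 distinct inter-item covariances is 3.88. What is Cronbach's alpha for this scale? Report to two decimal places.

α = 0.53

ΣVar(i) = 1.46 + 1.54 + 1.96 + 0.83 + 2.76 + 1.37 = 9.92
Sum of distinct covariances = 3.88
σ²_T = ΣVar(i) + 2·Σcov = 9.92 + 2 × 3.88 = 17.68
α = (6/5)·(1 − 9.92/17.68) = 0.53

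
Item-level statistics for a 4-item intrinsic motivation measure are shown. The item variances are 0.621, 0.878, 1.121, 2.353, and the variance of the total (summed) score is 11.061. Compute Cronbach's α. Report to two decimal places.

Cronbach's α = 0.73

Σσ²ᵢ = 0.621 + 0.878 + 1.121 + 2.353 = 4.973
α = (k/(k−1))·(1 − Σσ²ᵢ/σ²_T) = (4/3)·(1 − 4.973/11.061) = 0.73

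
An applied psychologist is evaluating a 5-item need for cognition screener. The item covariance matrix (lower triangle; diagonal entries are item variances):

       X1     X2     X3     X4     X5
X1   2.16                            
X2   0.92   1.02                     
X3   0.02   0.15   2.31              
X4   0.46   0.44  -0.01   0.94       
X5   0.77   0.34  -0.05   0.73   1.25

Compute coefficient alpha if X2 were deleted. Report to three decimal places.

coefficient alpha = 0.488

Remaining items: X1, X3, X4, X5 (k = 4).
Σσᵢ² = 2.16 + 2.31 + 0.94 + 1.25 = 6.66
total variance = 6.66 + 2 × 1.92 = 10.50
α (item deleted) = (4/3)·(1 − 6.66/10.50) = 0.488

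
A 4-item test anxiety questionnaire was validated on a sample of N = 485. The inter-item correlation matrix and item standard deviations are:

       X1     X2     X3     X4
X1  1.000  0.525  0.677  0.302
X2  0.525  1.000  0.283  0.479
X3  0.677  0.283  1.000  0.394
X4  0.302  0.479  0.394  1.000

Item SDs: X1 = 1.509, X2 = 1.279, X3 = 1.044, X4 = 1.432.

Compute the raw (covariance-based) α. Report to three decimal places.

α = 0.753

Σσ²ᵢ = 1.509² + 1.279² + 1.044² + 1.432² = 7.0535
Covariances σ_ij = r_ij · s_i · s_j:
  σ(X1,X2) = 0.525 × 1.509 × 1.279 = 1.0133
  σ(X1,X3) = 0.677 × 1.509 × 1.044 = 1.0665
  σ(X1,X4) = 0.302 × 1.509 × 1.432 = 0.6526
  σ(X2,X3) = 0.283 × 1.279 × 1.044 = 0.3779
  σ(X2,X4) = 0.479 × 1.279 × 1.432 = 0.8773
  σ(X3,X4) = 0.394 × 1.044 × 1.432 = 0.5890
σ²_T = Σσ²ᵢ + 2·Σσ_ij = 7.0535 + 2 × 4.5766 = 16.2067
α = (4/3)·(1 − 7.0535/16.2067) = 0.753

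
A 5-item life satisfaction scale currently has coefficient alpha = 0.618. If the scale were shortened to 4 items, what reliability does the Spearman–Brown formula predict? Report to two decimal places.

predicted reliability = 0.56

Length factor m = 4/5 = 0.8000
α' = m·α / (1 − (1−m)·α)
   = 4/5 × 0.618 / (1 − (1 − 4/5) × 0.618)
   = 0.4944 / 0.8764 = 0.56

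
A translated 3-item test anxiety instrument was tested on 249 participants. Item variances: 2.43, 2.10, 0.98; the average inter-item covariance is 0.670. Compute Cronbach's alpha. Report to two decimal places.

α = 0.63

Σσᵢ² = 2.43 + 2.10 + 0.98 = 5.51
Sum of the 3 distinct covariances = 3 × 0.670 = 2.010
σ²_total = Σσᵢ² + 2·Σcov = 5.51 + 2 × 2.010 = 9.530
α = (3/2)·(1 − 5.51/9.530) = 0.63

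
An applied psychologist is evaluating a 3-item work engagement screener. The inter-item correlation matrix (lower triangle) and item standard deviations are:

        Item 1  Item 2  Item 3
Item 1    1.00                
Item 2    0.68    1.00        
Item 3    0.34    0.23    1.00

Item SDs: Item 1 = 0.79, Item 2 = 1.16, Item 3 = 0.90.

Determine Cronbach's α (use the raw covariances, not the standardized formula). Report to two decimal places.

Σσ²ᵢ = 0.79² + 1.16² + 0.90² = 2.7797
Covariances σ_ij = r_ij · s_i · s_j:
  σ(Item 1,Item 2) = 0.68 × 0.79 × 1.16 = 0.6232
  σ(Item 1,Item 3) = 0.34 × 0.79 × 0.90 = 0.2417
  σ(Item 2,Item 3) = 0.23 × 1.16 × 0.90 = 0.2401
σ²_T = Σσ²ᵢ + 2·Σσ_ij = 2.7797 + 2 × 1.1050 = 4.9897
α = (3/2)·(1 − 2.7797/4.9897) = 0.66

Cronbach's α = 0.66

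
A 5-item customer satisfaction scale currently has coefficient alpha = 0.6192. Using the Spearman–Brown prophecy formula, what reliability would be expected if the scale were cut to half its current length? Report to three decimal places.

Length factor m = 1/2
α' = m·α / (1 − (1−m)·α)
   = 1/2 × 0.6192 / (1 − (1 − 1/2) × 0.6192)
   = 0.3096 / 0.6904 = 0.448

predicted reliability = 0.448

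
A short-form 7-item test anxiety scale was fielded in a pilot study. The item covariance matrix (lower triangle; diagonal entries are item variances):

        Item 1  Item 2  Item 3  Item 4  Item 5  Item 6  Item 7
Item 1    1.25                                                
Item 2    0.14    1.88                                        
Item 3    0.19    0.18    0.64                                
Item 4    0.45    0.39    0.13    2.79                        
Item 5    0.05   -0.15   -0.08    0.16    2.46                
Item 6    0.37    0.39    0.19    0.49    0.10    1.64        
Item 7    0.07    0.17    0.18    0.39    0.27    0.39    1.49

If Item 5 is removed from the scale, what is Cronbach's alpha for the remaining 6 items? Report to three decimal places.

Remaining items: Item 1, Item 2, Item 3, Item 4, Item 6, Item 7 (k = 6).
Σσᵢ² = 1.25 + 1.88 + 0.64 + 2.79 + 1.64 + 1.49 = 9.69
σ²_total = 9.69 + 2 × 4.12 = 17.93
α (item deleted) = (6/5)·(1 − 9.69/17.93) = 0.551

Cronbach's alpha = 0.551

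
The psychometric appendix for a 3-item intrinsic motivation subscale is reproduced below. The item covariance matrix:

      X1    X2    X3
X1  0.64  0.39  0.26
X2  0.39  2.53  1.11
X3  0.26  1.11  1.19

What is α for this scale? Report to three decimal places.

Σσ²ᵢ = 0.64 + 2.53 + 1.19 = 4.36
Σ_{i<j} σ_ij = 1.76
σ²_total = 4.36 + 2 × 1.76 = 7.88
α = (k/(k−1))·(1 − Σσ²ᵢ/σ²_total) = (3/2)·(1 − 4.36/7.88) = 0.670

α = 0.670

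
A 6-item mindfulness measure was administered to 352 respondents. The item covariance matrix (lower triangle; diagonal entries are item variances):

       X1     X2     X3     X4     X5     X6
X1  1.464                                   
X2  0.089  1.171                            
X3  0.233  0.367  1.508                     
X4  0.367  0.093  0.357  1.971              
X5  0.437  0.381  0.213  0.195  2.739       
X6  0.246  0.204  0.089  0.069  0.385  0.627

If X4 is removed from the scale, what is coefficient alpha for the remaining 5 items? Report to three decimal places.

Remaining items: X1, X2, X3, X5, X6 (k = 5).
sum of item variances = 1.464 + 1.171 + 1.508 + 2.739 + 0.627 = 7.509
σ²_total = 7.509 + 2 × 2.644 = 12.797
α (item deleted) = (5/4)·(1 − 7.509/12.797) = 0.517

α = 0.517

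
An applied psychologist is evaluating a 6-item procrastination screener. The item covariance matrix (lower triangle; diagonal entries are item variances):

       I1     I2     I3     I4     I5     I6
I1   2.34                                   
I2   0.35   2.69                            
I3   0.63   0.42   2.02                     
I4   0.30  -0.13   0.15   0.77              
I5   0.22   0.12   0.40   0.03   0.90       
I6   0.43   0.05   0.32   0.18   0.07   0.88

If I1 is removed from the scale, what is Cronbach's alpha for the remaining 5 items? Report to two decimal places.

Cronbach's alpha = 0.38

Remaining items: I2, I3, I4, I5, I6 (k = 5).
ΣVar(i) = 2.69 + 2.02 + 0.77 + 0.90 + 0.88 = 7.26
σ²_total = 7.26 + 2 × 1.61 = 10.48
α (item deleted) = (5/4)·(1 − 7.26/10.48) = 0.38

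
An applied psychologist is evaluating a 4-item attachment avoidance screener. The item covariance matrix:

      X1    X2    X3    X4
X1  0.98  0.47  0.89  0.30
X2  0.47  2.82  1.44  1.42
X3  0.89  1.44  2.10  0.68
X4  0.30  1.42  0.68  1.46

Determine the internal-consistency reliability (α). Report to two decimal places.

sum of item variances = 0.98 + 2.82 + 2.10 + 1.46 = 7.36
Sum of the distinct covariances = 5.20
σ²_T = 7.36 + 2 × 5.20 = 17.76
α = (k/(k−1))·(1 − sum of item variances/σ²_T) = (4/3)·(1 − 7.36/17.76) = 0.78

α = 0.78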